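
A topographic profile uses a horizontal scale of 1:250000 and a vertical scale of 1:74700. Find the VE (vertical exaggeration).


VE = horizontal_scale / vertical_scale = 250000 / 74700 ≈ 3.3

3.3x


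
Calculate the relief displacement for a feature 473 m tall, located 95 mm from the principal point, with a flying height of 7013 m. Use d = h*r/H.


d = h * r / H = 473 * 95 / 7013 = 6.41 mm

6.41 mm


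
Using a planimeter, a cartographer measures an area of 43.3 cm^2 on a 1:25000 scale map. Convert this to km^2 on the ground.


ground_area = 43.3 * (25000/100)^2 = 2706250.0 m^2 = 2.70625 km^2 ≈ 2.706 km^2

2.706 km^2


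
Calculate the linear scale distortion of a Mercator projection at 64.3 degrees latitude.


SF = 1 / cos(64.3) = 1 / 0.433659 = 2.306

2.306


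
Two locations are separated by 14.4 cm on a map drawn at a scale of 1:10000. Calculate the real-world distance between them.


ground = 14.4 cm * 10000 / 100 = 1440.0 m = 1.44 km

1.44 km


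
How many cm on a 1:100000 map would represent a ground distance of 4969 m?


map_cm = 4969 * 100 / 100000 = 4.969 cm ≈ 4.97 cm

4.97 cm


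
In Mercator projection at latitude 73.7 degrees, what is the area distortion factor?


area_distortion = 1/cos^2(73.7) = 12.695

12.695


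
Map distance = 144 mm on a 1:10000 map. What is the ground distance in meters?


ground = 144 mm * 10000 / 1000 = 1440.0 m

1440.0 m


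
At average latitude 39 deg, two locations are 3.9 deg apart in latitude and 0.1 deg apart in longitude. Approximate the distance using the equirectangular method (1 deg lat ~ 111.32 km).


dlat_km = 3.9 * 111.32 = 434.148
dlon_km = 0.1 * 111.32 * cos(39) ≈ 8.651
dist = sqrt(434.148^2 + 8.651^2) ≈ 434.2 km

434.2 km


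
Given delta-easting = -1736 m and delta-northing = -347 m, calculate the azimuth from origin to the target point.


az = atan2(-1736, -347) = -101.3 deg
adjusted to 0-360: 258.7 degrees

258.7 degrees


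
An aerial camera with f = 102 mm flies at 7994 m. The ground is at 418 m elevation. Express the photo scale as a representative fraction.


scale = f / (H - h) = 102 mm / 7576 m = 102 / 7576000 = 1:74275

1:74275


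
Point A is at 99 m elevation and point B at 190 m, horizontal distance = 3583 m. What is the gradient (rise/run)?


gradient = (190 - 99) / 3583 = 91 / 3583 = 0.0254

0.0254


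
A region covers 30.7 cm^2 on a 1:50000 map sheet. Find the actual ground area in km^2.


ground_area = 30.7 * (50000/100)^2 = 7675000.0 m^2 = 7.675 km^2

7.675 km^2


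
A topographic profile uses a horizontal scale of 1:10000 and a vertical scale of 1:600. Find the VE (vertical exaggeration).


VE = horizontal_scale / vertical_scale = 10000 / 600 ≈ 16.7

16.7x


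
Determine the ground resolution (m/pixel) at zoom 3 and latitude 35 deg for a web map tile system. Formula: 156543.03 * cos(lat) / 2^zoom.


res = 156543.03 * cos(35) / 2^3 = 156543.03 * 0.81915204 / 8 = 16029.07 m/pixel

16029.07 m/pixel


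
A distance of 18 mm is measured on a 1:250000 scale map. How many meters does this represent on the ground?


ground = 18 mm * 250000 / 1000 = 4500.0 m

4500.0 m


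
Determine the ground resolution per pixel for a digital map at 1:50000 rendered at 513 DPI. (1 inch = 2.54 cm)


pixel_cm = 2.54 / 513 ≈ 0.004951 cm
ground = pixel_cm * 50000 / 100 = 2.54 * 50000 / (513 * 100) = 127000 / 51300 ≈ 2.48 m

2.48 m


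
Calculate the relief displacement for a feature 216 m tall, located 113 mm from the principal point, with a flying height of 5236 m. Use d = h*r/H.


d = h * r / H = 216 * 113 / 5236 = 4.66 mm

4.66 mm


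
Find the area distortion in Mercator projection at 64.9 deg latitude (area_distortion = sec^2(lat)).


area_distortion = 1/cos^2(64.9) = 5.557

5.557


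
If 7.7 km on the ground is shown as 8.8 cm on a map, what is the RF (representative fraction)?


ground = 7.7 km = 770000 cm; RF denominator = ground / map = 770000 / 8.8 = 87500; RF = 1:87500

1:87500


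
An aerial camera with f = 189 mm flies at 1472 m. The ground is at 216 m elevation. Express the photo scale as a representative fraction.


scale = f / (H - h) = 189 mm / 1256 m = 189 / 1256000 = 1:6646

1:6646


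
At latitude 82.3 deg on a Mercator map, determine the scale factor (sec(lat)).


SF = 1 / cos(82.3) = 1 / 0.133986 = 7.463

7.463


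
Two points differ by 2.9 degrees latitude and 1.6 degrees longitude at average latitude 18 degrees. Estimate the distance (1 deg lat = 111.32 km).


dlat_km = 2.9 * 111.32 = 322.828
dlon_km = 1.6 * 111.32 * cos(18) ≈ 169.395
dist = sqrt(322.828^2 + 169.395^2) ≈ 364.6 km

364.6 km


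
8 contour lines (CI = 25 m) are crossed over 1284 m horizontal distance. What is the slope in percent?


elevation change = 8 * 25 = 200 m
slope = 200 / 1284 * 100 = 15.6%

15.6%


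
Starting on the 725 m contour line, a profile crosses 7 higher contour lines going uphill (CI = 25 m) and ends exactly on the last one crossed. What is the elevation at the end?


elevation = 725 + 7 * 25 = 900 m

900 m


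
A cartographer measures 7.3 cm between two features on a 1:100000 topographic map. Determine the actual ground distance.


ground = 7.3 cm * 100000 / 100 = 7300.0 m = 7.3 km

7.3 km


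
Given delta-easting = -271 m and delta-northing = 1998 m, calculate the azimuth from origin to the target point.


az = atan2(-271, 1998) = -7.7 deg
adjusted to 0-360: 352.3 degrees

352.3 degrees


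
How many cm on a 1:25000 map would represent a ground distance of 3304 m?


map_cm = 3304 * 100 / 25000 = 13.216 cm ≈ 13.22 cm

13.22 cm


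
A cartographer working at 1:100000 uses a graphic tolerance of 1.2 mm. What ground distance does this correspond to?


ground = 1.2 mm * 100000 / 1000 = 120.0 m

120.0 m


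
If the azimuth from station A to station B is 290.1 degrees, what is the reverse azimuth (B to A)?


back azimuth = (290.1 + 180) mod 360 = 110.1 degrees

110.1 degrees


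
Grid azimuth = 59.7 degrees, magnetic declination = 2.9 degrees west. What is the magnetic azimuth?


magnetic azimuth = grid azimuth - declination (east +ve)
mag_az = 59.7 - -2.9 = 62.6 degrees

62.6 degrees


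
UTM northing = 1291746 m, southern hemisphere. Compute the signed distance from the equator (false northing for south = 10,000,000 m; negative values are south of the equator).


For southern: actual = 1291746 - 10000000 = -8708254 m

-8708254 m


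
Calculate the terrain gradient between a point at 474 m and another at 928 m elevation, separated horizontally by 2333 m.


gradient = (928 - 474) / 2333 = 454 / 2333 = 0.1946

0.1946


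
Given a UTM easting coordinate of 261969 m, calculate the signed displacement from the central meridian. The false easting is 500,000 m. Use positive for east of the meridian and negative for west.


displacement = 261969 - 500000 = -238031 m

-238031 m


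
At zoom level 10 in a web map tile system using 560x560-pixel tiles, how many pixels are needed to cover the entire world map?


tiles per axis = 2^10 = 1024
total tiles = 1024^2 = 1048576
pixels per axis = 1024 * 560 = 573440
total pixels = 573440^2 = 328833433600

328833433600 pixels


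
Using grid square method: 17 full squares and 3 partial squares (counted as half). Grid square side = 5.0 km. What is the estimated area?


effective squares = 17 + 3 * 0.5 = 18.5
area = 18.5 * 25.0 = 462.5 km^2

462.5 km^2


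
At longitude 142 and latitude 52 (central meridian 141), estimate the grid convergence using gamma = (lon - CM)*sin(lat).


gamma = (142 - 141) * sin(52) = 1 * 0.788011 = 0.788 degrees

0.788 degrees


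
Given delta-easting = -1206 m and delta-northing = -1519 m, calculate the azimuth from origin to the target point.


az = atan2(-1206, -1519) = -141.6 deg
adjusted to 0-360: 218.4 degrees

218.4 degrees


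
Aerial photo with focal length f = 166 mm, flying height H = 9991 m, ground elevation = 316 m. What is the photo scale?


scale = f / (H - h) = 166 mm / 9675 m = 166 / 9675000 = 1:58283

1:58283


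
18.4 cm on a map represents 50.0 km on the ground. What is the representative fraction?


ground = 50.0 km = 5000000 cm; RF denominator = ground / map = 5000000 / 18.4 ≈ 271739; RF = 1:271739

1:271739


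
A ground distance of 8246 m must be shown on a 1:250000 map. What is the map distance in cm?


map_cm = 8246 * 100 / 250000 = 3.2984 cm ≈ 3.3 cm

3.3 cm


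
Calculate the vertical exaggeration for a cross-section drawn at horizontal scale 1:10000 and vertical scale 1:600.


VE = horizontal_scale / vertical_scale = 10000 / 600 ≈ 16.7

16.7x


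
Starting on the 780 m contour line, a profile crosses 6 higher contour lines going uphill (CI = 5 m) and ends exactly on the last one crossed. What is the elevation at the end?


elevation = 780 + 6 * 5 = 810 m

810 m


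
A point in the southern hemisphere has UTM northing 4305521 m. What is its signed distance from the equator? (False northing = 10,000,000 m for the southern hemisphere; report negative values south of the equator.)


For southern: actual = 4305521 - 10000000 = -5694479 m

-5694479 m


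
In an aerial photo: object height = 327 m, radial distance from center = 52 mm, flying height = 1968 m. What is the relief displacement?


d = h * r / H = 327 * 52 / 1968 = 8.64 mm

8.64 mm


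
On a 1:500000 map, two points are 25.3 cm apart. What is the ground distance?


ground = 25.3 cm * 500000 / 100 = 126500.0 m = 126.5 km

126.5 km


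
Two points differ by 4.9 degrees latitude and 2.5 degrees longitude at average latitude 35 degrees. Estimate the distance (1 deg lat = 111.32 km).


dlat_km = 4.9 * 111.32 = 545.468
dlon_km = 2.5 * 111.32 * cos(35) ≈ 227.97
dist = sqrt(545.468^2 + 227.97^2) ≈ 591.2 km

591.2 km


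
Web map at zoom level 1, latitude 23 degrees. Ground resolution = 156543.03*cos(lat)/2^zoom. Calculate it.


res = 156543.03 * cos(23) / 2^1 = 156543.03 * 0.92050485 / 2 = 72049.31 m/pixel

72049.31 m/pixel


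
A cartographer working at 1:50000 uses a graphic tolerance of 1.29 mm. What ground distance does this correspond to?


ground = 1.29 mm * 50000 / 1000 = 64.5 m

64.5 m


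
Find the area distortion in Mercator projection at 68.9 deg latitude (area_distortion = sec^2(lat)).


area_distortion = 1/cos^2(68.9) = 7.716

7.716


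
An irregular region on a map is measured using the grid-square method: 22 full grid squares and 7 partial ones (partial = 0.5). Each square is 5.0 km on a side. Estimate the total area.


effective squares = 22 + 7 * 0.5 = 25.5
area = 25.5 * 25.0 = 637.5 km^2

637.5 km^2


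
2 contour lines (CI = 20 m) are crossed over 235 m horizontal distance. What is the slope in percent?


elevation change = 2 * 20 = 40 m
slope = 40 / 235 * 100 = 17.0%

17.0%


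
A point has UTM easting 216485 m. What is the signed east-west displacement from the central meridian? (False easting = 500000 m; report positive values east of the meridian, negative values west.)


displacement = 216485 - 500000 = -283515 m

-283515 m


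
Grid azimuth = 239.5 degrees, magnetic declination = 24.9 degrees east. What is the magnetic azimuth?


magnetic azimuth = grid azimuth - declination (east +ve)
mag_az = 239.5 - 24.9 = 214.6 degrees

214.6 degrees


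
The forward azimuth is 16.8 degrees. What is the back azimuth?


back azimuth = (16.8 + 180) mod 360 = 196.8 degrees

196.8 degrees


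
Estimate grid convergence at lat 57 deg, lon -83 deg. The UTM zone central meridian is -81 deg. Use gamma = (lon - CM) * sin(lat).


gamma = (-83 - -81) * sin(57) = -2 * 0.838671 = -1.677 degrees

-1.677 degrees


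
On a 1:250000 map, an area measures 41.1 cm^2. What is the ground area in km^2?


ground_area = 41.1 * (250000/100)^2 = 256875000.0 m^2 = 256.875 km^2

256.875 km^2


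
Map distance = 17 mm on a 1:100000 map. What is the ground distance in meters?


ground = 17 mm * 100000 / 1000 = 1700.0 m

1700.0 m


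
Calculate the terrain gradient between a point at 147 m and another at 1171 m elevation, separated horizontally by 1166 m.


gradient = (1171 - 147) / 1166 = 1024 / 1166 = 0.8782

0.8782


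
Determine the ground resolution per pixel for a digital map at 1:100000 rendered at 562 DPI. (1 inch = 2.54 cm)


pixel_cm = 2.54 / 562 ≈ 0.00452 cm
ground = pixel_cm * 100000 / 100 = 2.54 * 100000 / (562 * 100) = 254000 / 56200 ≈ 4.52 m

4.52 m


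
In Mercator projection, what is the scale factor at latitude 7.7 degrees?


SF = 1 / cos(7.7) = 1 / 0.990983 = 1.009

1.009


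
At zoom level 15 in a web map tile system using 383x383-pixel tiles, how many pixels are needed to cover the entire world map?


tiles per axis = 2^15 = 32768
total tiles = 32768^2 = 1073741824
pixels per axis = 32768 * 383 = 12550144
total pixels = 12550144^2 = 157506114420736

157506114420736 pixels


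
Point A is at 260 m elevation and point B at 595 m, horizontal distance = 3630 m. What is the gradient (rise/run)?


gradient = (595 - 260) / 3630 = 335 / 3630 = 0.0923

0.0923


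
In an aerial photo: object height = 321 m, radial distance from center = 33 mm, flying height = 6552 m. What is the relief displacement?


d = h * r / H = 321 * 33 / 6552 = 1.62 mm

1.62 mm


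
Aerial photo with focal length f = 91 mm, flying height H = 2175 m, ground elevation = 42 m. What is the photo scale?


scale = f / (H - h) = 91 mm / 2133 m = 91 / 2133000 = 1:23440

1:23440


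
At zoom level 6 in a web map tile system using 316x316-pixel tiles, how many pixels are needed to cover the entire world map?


tiles per axis = 2^6 = 64
total tiles = 64^2 = 4096
pixels per axis = 64 * 316 = 20224
total pixels = 20224^2 = 409010176

409010176 pixels


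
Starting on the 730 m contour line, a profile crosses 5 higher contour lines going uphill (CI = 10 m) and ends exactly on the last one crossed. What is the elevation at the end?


elevation = 730 + 5 * 10 = 780 m

780 m


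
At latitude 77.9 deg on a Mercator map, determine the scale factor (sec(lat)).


SF = 1 / cos(77.9) = 1 / 0.209619 = 4.771

4.771


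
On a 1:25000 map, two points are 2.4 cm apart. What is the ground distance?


ground = 2.4 cm * 25000 / 100 = 600.0 m

600.0 m


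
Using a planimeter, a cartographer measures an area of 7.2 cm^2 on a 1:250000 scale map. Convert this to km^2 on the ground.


ground_area = 7.2 * (250000/100)^2 = 45000000.0 m^2 = 45.0 km^2

45.0 km^2


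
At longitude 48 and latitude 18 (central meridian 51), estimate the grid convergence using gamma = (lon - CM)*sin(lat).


gamma = (48 - 51) * sin(18) = -3 * 0.309017 = -0.927 degrees

-0.927 degrees


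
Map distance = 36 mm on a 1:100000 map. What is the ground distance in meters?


ground = 36 mm * 100000 / 1000 = 3600.0 m

3600.0 m


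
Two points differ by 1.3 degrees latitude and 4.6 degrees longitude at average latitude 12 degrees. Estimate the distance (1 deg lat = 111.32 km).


dlat_km = 1.3 * 111.32 = 144.716
dlon_km = 4.6 * 111.32 * cos(12) ≈ 500.882
dist = sqrt(144.716^2 + 500.882^2) ≈ 521.4 km

521.4 km


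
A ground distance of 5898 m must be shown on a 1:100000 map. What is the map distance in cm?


map_cm = 5898 * 100 / 100000 = 5.898 cm ≈ 5.9 cm

5.9 cm


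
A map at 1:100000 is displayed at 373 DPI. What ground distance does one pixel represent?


pixel_cm = 2.54 / 373 ≈ 0.00681 cm
ground = pixel_cm * 100000 / 100 = 2.54 * 100000 / (373 * 100) = 254000 / 37300 ≈ 6.81 m

6.81 m


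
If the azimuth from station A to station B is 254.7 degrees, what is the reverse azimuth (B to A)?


back azimuth = (254.7 + 180) mod 360 = 74.7 degrees

74.7 degrees


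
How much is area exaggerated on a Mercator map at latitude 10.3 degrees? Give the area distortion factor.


area_distortion = 1/cos^2(10.3) = 1.033

1.033


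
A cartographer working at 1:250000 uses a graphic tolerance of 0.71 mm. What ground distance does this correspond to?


ground = 0.71 mm * 250000 / 1000 = 177.5 m

177.5 m


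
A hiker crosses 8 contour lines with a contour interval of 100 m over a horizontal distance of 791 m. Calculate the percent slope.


elevation change = 8 * 100 = 800 m
slope = 800 / 791 * 100 = 101.1%

101.1%


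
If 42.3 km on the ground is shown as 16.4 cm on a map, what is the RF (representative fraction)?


ground = 42.3 km = 4230000 cm; RF denominator = ground / map = 4230000 / 16.4 ≈ 257927; RF = 1:257927

1:257927


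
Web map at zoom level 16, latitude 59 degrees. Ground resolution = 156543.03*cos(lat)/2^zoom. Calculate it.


res = 156543.03 * cos(59) / 2^16 = 156543.03 * 0.51503807 / 65536 = 1.23 m/pixel

1.23 m/pixel


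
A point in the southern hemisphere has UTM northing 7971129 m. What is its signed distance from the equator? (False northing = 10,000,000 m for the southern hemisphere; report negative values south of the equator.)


For southern: actual = 7971129 - 10000000 = -2028871 m

-2028871 m


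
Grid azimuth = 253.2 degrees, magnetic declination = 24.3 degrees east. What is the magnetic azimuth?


magnetic azimuth = grid azimuth - declination (east +ve)
mag_az = 253.2 - 24.3 = 228.9 degrees

228.9 degrees


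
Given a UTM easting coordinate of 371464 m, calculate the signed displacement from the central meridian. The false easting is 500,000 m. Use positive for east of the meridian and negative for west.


displacement = 371464 - 500000 = -128536 m

-128536 m


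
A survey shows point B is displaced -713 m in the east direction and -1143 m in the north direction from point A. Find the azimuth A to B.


az = atan2(-713, -1143) = -148.0 deg
adjusted to 0-360: 212.0 degrees

212.0 degrees


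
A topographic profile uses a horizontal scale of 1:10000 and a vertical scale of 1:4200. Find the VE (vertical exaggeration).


VE = horizontal_scale / vertical_scale = 10000 / 4200 ≈ 2.4

2.4x


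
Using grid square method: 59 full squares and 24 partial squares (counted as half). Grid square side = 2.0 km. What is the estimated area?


effective squares = 59 + 24 * 0.5 = 71.0
area = 71.0 * 4.0 = 284.0 km^2

284.0 km^2


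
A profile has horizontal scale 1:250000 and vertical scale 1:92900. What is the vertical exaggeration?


VE = horizontal_scale / vertical_scale = 250000 / 92900 ≈ 2.7

2.7x


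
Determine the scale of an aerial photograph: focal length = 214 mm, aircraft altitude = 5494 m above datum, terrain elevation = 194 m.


scale = f / (H - h) = 214 mm / 5300 m = 214 / 5300000 = 1:24766

1:24766


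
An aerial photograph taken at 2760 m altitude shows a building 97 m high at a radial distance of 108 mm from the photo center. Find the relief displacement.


d = h * r / H = 97 * 108 / 2760 = 3.8 mm

3.8 mm


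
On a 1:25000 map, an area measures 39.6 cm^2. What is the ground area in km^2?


ground_area = 39.6 * (25000/100)^2 = 2475000.0 m^2 = 2.475 km^2

2.475 km^2


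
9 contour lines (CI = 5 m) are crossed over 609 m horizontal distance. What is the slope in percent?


elevation change = 9 * 5 = 45 m
slope = 45 / 609 * 100 = 7.4%

7.4%


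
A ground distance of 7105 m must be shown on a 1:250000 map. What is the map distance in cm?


map_cm = 7105 * 100 / 250000 = 2.842 cm ≈ 2.84 cm

2.84 cm


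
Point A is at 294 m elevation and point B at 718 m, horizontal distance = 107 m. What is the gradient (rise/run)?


gradient = (718 - 294) / 107 = 424 / 107 = 3.9626

3.9626


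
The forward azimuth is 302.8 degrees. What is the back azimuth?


back azimuth = (302.8 + 180) mod 360 = 122.8 degrees

122.8 degrees


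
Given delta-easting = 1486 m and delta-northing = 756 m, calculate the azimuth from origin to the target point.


az = atan2(1486, 756) = 63.0 deg
adjusted to 0-360: 63.0 degrees

63.0 degrees


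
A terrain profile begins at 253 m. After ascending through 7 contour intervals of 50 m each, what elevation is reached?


elevation = 253 + 7 * 50 = 603 m

603 m


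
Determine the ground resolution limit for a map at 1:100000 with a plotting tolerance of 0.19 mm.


ground = 0.19 mm * 100000 / 1000 = 19.0 m

19.0 m


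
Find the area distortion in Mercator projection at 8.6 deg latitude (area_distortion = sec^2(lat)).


area_distortion = 1/cos^2(8.6) = 1.023

1.023


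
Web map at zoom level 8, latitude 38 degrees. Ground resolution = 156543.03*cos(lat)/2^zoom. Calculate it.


res = 156543.03 * cos(38) / 2^8 = 156543.03 * 0.78801075 / 256 = 481.87 m/pixel

481.87 m/pixel


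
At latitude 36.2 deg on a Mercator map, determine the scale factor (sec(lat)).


SF = 1 / cos(36.2) = 1 / 0.80696 = 1.239

1.239


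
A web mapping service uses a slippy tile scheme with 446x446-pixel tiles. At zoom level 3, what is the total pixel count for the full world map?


tiles per axis = 2^3 = 8
total tiles = 8^2 = 64
pixels per axis = 8 * 446 = 3568
total pixels = 3568^2 = 12730624

12730624 pixels


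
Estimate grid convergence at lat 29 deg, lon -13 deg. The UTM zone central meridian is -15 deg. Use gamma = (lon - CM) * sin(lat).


gamma = (-13 - -15) * sin(29) = 2 * 0.48481 = 0.97 degrees

0.97 degrees


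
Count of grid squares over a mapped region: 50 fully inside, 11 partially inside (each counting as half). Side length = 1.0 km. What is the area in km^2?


effective squares = 50 + 11 * 0.5 = 55.5
area = 55.5 * 1.0 = 55.5 km^2

55.5 km^2


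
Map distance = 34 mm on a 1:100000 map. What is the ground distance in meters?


ground = 34 mm * 100000 / 1000 = 3400.0 m

3400.0 m


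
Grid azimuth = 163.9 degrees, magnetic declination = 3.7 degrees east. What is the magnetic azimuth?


magnetic azimuth = grid azimuth - declination (east +ve)
mag_az = 163.9 - 3.7 = 160.2 degrees

160.2 degrees


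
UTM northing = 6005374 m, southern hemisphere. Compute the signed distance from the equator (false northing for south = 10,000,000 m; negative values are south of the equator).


For southern: actual = 6005374 - 10000000 = -3994626 m

-3994626 m


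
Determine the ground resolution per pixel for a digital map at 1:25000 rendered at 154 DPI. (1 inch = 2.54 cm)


pixel_cm = 2.54 / 154 ≈ 0.016494 cm
ground = pixel_cm * 25000 / 100 = 2.54 * 25000 / (154 * 100) = 63500 / 15400 ≈ 4.12 m

4.12 m


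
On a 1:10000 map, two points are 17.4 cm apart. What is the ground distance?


ground = 17.4 cm * 10000 / 100 = 1740.0 m = 1.74 km

1.74 km


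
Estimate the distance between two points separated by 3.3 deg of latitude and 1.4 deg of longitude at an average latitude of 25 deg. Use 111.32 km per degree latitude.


dlat_km = 3.3 * 111.32 = 367.356
dlon_km = 1.4 * 111.32 * cos(25) ≈ 141.246
dist = sqrt(367.356^2 + 141.246^2) ≈ 393.6 km

393.6 km


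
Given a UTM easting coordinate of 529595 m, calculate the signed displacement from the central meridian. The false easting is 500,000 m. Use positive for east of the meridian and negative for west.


displacement = 529595 - 500000 = 29595 m

29595 m


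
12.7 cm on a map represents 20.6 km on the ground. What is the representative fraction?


ground = 20.6 km = 2060000 cm; RF denominator = ground / map = 2060000 / 12.7 ≈ 162205; RF = 1:162205

1:162205


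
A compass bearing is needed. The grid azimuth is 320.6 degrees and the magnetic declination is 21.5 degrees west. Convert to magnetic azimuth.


magnetic azimuth = grid azimuth - declination (east +ve)
mag_az = 320.6 - -21.5 = 342.1 degrees

342.1 degrees


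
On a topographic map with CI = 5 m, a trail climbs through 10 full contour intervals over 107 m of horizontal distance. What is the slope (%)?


elevation change = 10 * 5 = 50 m
slope = 50 / 107 * 100 = 46.7%

46.7%


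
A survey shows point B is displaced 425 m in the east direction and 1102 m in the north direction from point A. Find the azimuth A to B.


az = atan2(425, 1102) = 21.1 deg
adjusted to 0-360: 21.1 degrees

21.1 degrees


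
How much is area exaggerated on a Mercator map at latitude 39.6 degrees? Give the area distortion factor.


area_distortion = 1/cos^2(39.6) = 1.684

1.684


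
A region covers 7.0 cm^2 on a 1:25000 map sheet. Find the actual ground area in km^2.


ground_area = 7.0 * (25000/100)^2 = 437500.0 m^2 = 0.4375 km^2 ≈ 0.438 km^2

0.438 km^2


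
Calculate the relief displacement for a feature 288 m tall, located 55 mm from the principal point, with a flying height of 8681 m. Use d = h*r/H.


d = h * r / H = 288 * 55 / 8681 = 1.82 mm

1.82 mm


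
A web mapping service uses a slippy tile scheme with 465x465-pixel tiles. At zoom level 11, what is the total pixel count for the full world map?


tiles per axis = 2^11 = 2048
total tiles = 2048^2 = 4194304
pixels per axis = 2048 * 465 = 952320
total pixels = 952320^2 = 906913382400

906913382400 pixels


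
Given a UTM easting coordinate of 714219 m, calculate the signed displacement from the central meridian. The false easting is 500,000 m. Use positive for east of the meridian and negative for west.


displacement = 714219 - 500000 = 214219 m

214219 m


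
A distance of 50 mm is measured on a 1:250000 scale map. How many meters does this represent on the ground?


ground = 50 mm * 250000 / 1000 = 12500.0 m

12500.0 m


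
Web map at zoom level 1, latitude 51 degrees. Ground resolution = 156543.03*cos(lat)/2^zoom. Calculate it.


res = 156543.03 * cos(51) / 2^1 = 156543.03 * 0.62932039 / 2 = 49257.86 m/pixel

49257.86 m/pixel


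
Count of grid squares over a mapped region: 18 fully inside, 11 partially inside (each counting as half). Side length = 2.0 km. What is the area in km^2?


effective squares = 18 + 11 * 0.5 = 23.5
area = 23.5 * 4.0 = 94.0 km^2

94.0 km^2


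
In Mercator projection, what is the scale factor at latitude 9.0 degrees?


SF = 1 / cos(9.0) = 1 / 0.987688 = 1.012

1.012


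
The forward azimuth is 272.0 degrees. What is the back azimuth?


back azimuth = (272.0 + 180) mod 360 = 92.0 degrees

92.0 degrees


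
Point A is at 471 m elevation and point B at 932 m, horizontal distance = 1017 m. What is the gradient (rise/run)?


gradient = (932 - 471) / 1017 = 461 / 1017 = 0.4533

0.4533


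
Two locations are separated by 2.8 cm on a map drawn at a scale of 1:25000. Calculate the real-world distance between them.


ground = 2.8 cm * 25000 / 100 = 700.0 m

700.0 m


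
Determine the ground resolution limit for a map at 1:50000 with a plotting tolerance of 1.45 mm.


ground = 1.45 mm * 50000 / 1000 = 72.5 m

72.5 m


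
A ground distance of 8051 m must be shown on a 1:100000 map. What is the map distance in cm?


map_cm = 8051 * 100 / 100000 = 8.051 cm ≈ 8.05 cm

8.05 cm


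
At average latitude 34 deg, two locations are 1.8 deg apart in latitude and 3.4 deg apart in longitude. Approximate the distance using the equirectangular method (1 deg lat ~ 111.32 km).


dlat_km = 1.8 * 111.32 = 200.376
dlon_km = 3.4 * 111.32 * cos(34) ≈ 313.781
dist = sqrt(200.376^2 + 313.781^2) ≈ 372.3 km

372.3 km


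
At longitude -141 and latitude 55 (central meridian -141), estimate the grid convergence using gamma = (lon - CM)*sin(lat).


gamma = (-141 - -141) * sin(55) = 0 * 0.819152 = 0.0 degrees

0.0 degrees


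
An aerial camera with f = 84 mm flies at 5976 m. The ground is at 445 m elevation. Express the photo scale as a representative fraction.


scale = f / (H - h) = 84 mm / 5531 m = 84 / 5531000 = 1:65845

1:65845


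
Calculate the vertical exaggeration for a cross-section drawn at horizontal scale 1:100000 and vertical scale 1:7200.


VE = horizontal_scale / vertical_scale = 100000 / 7200 ≈ 13.9

13.9x


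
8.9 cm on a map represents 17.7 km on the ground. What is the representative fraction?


ground = 17.7 km = 1770000 cm; RF denominator = ground / map = 1770000 / 8.9 ≈ 198876; RF = 1:198876

1:198876


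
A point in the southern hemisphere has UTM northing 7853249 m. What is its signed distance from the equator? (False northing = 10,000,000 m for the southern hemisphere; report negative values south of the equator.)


For southern: actual = 7853249 - 10000000 = -2146751 m

-2146751 m


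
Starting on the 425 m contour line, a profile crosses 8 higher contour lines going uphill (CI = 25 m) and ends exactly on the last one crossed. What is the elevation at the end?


elevation = 425 + 8 * 25 = 625 m

625 m


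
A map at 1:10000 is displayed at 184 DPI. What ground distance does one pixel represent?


pixel_cm = 2.54 / 184 ≈ 0.013804 cm
ground = pixel_cm * 10000 / 100 = 2.54 * 10000 / (184 * 100) = 25400 / 18400 ≈ 1.38 m

1.38 m


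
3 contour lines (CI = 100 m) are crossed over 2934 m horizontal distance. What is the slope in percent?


elevation change = 3 * 100 = 300 m
slope = 300 / 2934 * 100 = 10.2%

10.2%


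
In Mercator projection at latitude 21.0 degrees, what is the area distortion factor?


area_distortion = 1/cos^2(21.0) = 1.147

1.147


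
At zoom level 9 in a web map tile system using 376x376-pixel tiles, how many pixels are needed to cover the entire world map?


tiles per axis = 2^9 = 512
total tiles = 512^2 = 262144
pixels per axis = 512 * 376 = 192512
total pixels = 192512^2 = 37060870144

37060870144 pixels


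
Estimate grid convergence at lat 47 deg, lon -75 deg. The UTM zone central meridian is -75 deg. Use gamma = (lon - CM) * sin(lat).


gamma = (-75 - -75) * sin(47) = 0 * 0.731354 = 0.0 degrees

0.0 degrees


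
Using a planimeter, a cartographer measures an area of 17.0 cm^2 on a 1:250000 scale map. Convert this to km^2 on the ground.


ground_area = 17.0 * (250000/100)^2 = 106250000.0 m^2 = 106.25 km^2

106.25 km^2


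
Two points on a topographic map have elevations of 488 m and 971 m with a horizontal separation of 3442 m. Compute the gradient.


gradient = (971 - 488) / 3442 = 483 / 3442 = 0.1403

0.1403


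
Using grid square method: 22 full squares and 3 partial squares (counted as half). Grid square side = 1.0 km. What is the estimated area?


effective squares = 22 + 3 * 0.5 = 23.5
area = 23.5 * 1.0 = 23.5 km^2

23.5 km^2


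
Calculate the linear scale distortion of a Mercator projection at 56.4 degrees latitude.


SF = 1 / cos(56.4) = 1 / 0.553392 = 1.807

1.807


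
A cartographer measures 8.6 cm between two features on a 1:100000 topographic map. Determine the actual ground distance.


ground = 8.6 cm * 100000 / 100 = 8600.0 m = 8.6 km

8.6 km


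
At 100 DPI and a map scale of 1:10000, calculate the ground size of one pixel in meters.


pixel_cm = 2.54 / 100 = 0.0254 cm
ground = pixel_cm * 10000 / 100 = 2.54 * 10000 / (100 * 100) = 25400 / 10000 = 2.54 m

2.54 m


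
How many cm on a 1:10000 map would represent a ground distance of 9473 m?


map_cm = 9473 * 100 / 10000 = 94.73 cm

94.73 cm


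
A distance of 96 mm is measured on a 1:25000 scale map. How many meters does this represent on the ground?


ground = 96 mm * 25000 / 1000 = 2400.0 m

2400.0 m


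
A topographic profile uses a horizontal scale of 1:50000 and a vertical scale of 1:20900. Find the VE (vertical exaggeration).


VE = horizontal_scale / vertical_scale = 50000 / 20900 ≈ 2.4

2.4x


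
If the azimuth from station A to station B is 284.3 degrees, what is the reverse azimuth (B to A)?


back azimuth = (284.3 + 180) mod 360 = 104.3 degrees

104.3 degrees


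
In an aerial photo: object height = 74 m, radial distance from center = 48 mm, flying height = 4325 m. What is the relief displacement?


d = h * r / H = 74 * 48 / 4325 = 0.82 mm

0.82 mm


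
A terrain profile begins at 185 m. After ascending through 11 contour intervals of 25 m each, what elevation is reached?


elevation = 185 + 11 * 25 = 460 m

460 m


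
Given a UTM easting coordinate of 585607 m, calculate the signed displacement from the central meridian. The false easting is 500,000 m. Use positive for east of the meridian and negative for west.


displacement = 585607 - 500000 = 85607 m

85607 m


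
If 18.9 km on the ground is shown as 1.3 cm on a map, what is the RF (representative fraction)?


ground = 18.9 km = 1890000 cm; RF denominator = ground / map = 1890000 / 1.3 ≈ 1453846; RF = 1:1453846

1:1453846


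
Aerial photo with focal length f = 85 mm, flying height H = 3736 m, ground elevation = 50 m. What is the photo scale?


scale = f / (H - h) = 85 mm / 3686 m = 85 / 3686000 = 1:43365

1:43365


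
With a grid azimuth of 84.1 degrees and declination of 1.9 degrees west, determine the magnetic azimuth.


magnetic azimuth = grid azimuth - declination (east +ve)
mag_az = 84.1 - -1.9 = 86.0 degrees

86.0 degrees


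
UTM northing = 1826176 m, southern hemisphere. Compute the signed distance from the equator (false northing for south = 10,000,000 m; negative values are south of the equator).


For southern: actual = 1826176 - 10000000 = -8173824 m

-8173824 m


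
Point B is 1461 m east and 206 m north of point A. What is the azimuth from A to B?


az = atan2(1461, 206) = 82.0 deg
adjusted to 0-360: 82.0 degrees

82.0 degrees


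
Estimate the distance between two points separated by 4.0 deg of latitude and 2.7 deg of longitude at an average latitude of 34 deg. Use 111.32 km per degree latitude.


dlat_km = 4.0 * 111.32 = 445.28
dlon_km = 2.7 * 111.32 * cos(34) ≈ 249.179
dist = sqrt(445.28^2 + 249.179^2) ≈ 510.3 km

510.3 km


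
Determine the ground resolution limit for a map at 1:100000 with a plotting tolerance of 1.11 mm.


ground = 1.11 mm * 100000 / 1000 = 111.0 m

111.0 m


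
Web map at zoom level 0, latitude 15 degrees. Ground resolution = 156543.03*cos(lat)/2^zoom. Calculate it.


res = 156543.03 * cos(15) / 2^0 = 156543.03 * 0.96592583 / 1 = 151208.96 m/pixel

151208.96 m/pixel


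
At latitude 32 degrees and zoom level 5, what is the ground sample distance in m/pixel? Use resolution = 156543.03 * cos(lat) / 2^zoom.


res = 156543.03 * cos(32) / 2^5 = 156543.03 * 0.8480481 / 32 = 4148.63 m/pixel

4148.63 m/pixel


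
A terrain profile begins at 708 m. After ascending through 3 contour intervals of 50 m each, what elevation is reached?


elevation = 708 + 3 * 50 = 858 m

858 m


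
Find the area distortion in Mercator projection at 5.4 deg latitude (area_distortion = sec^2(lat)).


area_distortion = 1/cos^2(5.4) = 1.009

1.009


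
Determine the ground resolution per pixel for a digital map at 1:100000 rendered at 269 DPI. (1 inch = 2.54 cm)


pixel_cm = 2.54 / 269 ≈ 0.009442 cm
ground = pixel_cm * 100000 / 100 = 2.54 * 100000 / (269 * 100) = 254000 / 26900 ≈ 9.44 m

9.44 m


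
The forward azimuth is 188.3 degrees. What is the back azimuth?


back azimuth = (188.3 + 180) mod 360 = 8.3 degrees

8.3 degrees


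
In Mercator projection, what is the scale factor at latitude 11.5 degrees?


SF = 1 / cos(11.5) = 1 / 0.979925 = 1.02

1.02


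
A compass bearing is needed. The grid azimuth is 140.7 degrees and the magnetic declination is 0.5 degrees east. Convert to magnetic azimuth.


magnetic azimuth = grid azimuth - declination (east +ve)
mag_az = 140.7 - 0.5 = 140.2 degrees

140.2 degrees


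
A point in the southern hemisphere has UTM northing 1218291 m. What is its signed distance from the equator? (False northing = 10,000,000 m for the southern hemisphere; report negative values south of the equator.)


For southern: actual = 1218291 - 10000000 = -8781709 m

-8781709 m


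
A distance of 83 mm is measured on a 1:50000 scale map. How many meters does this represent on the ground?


ground = 83 mm * 50000 / 1000 = 4150.0 m

4150.0 m


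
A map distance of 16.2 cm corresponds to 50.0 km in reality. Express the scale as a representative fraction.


ground = 50.0 km = 5000000 cm; RF denominator = ground / map = 5000000 / 16.2 ≈ 308642; RF = 1:308642

1:308642


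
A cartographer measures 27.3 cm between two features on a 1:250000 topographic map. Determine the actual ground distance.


ground = 27.3 cm * 250000 / 100 = 68250.0 m = 68.25 km

68.25 km


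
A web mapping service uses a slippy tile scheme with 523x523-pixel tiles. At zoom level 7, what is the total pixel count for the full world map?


tiles per axis = 2^7 = 128
total tiles = 128^2 = 16384
pixels per axis = 128 * 523 = 66944
total pixels = 66944^2 = 4481499136

4481499136 pixels


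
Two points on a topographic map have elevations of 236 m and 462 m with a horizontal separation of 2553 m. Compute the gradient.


gradient = (462 - 236) / 2553 = 226 / 2553 = 0.0885

0.0885


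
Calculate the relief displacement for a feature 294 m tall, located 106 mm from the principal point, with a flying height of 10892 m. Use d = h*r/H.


d = h * r / H = 294 * 106 / 10892 = 2.86 mm

2.86 mm


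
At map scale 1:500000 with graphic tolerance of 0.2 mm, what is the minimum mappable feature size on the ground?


ground = 0.2 mm * 500000 / 1000 = 100.0 m

100.0 m


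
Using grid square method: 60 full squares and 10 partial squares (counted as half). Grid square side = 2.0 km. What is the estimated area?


effective squares = 60 + 10 * 0.5 = 65.0
area = 65.0 * 4.0 = 260.0 km^2

260.0 km^2


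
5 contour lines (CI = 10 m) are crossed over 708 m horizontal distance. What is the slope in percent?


elevation change = 5 * 10 = 50 m
slope = 50 / 708 * 100 = 7.1%

7.1%


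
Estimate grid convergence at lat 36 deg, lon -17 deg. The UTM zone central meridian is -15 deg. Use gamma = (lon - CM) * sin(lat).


gamma = (-17 - -15) * sin(36) = -2 * 0.587785 = -1.176 degrees

-1.176 degrees


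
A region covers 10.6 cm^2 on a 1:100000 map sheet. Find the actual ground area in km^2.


ground_area = 10.6 * (100000/100)^2 = 10600000.0 m^2 = 10.6 km^2

10.6 km^2


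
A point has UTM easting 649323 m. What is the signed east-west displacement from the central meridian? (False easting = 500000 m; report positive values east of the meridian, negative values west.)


displacement = 649323 - 500000 = 149323 m

149323 m


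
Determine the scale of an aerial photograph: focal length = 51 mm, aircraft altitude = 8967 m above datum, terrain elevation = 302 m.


scale = f / (H - h) = 51 mm / 8665 m = 51 / 8665000 = 1:169902

1:169902


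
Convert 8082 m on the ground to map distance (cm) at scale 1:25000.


map_cm = 8082 * 100 / 25000 = 32.328 cm ≈ 32.33 cm

32.33 cm


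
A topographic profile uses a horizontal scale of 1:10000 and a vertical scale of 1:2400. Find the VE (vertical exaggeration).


VE = horizontal_scale / vertical_scale = 10000 / 2400 ≈ 4.2

4.2x


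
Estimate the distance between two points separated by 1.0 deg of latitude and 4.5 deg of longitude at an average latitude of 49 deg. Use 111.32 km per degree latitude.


dlat_km = 1.0 * 111.32 = 111.32
dlon_km = 4.5 * 111.32 * cos(49) ≈ 328.646
dist = sqrt(111.32^2 + 328.646^2) ≈ 347.0 km

347.0 km


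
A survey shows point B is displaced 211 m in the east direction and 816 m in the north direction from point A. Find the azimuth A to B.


az = atan2(211, 816) = 14.5 deg
adjusted to 0-360: 14.5 degrees

14.5 degrees


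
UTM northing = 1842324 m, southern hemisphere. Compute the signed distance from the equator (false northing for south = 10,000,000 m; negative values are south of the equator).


For southern: actual = 1842324 - 10000000 = -8157676 m

-8157676 m
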